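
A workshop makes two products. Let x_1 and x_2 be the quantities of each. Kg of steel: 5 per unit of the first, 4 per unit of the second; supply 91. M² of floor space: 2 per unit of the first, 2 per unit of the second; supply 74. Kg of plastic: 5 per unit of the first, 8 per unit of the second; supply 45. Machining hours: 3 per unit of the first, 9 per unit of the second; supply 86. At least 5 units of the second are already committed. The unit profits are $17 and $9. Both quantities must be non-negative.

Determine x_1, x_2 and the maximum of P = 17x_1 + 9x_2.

Vertices and P = 17x_1 + 9x_2:
  (0, 45/8) → P = 405/8
  (0, 5) → P = 45
  (1, 5) → P = 62

The optimum lies where 5x_1 + 8x_2 = 45 and x_2 = 5.
Solving simultaneously gives x_1 = 1, x_2 = 5.

x_1 = 1, x_2 = 5, maximum P = 62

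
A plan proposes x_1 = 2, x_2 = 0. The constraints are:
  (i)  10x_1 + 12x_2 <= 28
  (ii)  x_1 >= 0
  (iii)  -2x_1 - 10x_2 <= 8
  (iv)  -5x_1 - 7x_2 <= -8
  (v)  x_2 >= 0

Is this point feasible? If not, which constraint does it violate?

feasible

(i): 20 ≤ 28 ✓
(ii): 2 ≥ 0 ✓
(iii): -4 ≤ 8 ✓
(iv): -10 ≤ -8 ✓
(v): 0 ≥ 0 ✓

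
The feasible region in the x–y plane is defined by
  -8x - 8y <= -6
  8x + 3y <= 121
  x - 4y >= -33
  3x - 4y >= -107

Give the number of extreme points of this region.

3

The feasible vertices (each the meet of two boundaries and inside every other half-plane) are:
  (95/4, -23)
  (-6, 27/4)
  (11, 11)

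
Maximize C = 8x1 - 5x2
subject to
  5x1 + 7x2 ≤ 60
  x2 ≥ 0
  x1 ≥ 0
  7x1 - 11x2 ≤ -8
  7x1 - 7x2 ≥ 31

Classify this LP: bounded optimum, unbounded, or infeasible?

The boundaries 5x1 + 7x2 = 60 and x2 = 0 meet at (12, 0), but that point violates 7x1 - 11x2 ≤ -8. Every candidate vertex is excluded by some other constraint, so the feasible region is empty.

infeasible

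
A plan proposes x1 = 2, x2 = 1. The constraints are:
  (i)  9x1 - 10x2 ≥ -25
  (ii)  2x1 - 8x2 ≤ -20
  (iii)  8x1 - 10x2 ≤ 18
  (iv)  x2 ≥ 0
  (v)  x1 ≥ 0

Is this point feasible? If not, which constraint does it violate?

not feasible — violates (ii)

Constraint (ii): 2x1 - 8x2 = -4, which is not ≤ -20. All other constraints are satisfied.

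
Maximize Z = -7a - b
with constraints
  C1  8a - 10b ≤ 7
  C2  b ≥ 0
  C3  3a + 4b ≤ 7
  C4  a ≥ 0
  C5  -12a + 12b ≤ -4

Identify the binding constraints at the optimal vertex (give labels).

C2 and C5

Corner points and Z = -7a - b:
  (7/8, 0) → Z = -49/8
  (49/31, 35/62) → Z = -721/62
  (1/3, 0) → Z = -7/3
  (25/21, 6/7) → Z = -193/21

The maximum is at (1/3, 0). Substituting into each constraint, equality holds for C2 and C5; the remaining constraints have slack.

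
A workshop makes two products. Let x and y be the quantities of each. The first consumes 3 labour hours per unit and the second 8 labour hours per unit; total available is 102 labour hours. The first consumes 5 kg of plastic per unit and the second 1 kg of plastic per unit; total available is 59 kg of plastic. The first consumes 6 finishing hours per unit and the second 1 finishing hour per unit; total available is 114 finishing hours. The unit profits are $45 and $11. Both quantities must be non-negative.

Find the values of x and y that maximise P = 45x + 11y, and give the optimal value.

Feasible corners and P = 45x + 11y:
  (0, 0) → P = 0
  (0, 51/4) → P = 561/4
  (59/5, 0) → P = 531
  (10, 9) → P = 549

At the optimal vertex, 3x + 8y = 102 and 5x + y = 59.
Solving simultaneously gives x = 10, y = 9.

x = 10, y = 9, maximum P = 549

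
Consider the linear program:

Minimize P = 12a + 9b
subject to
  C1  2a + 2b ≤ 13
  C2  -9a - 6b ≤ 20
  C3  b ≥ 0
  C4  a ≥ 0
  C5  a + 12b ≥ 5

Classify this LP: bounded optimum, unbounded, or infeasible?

Vertices and P = 12a + 9b:
  (13/2, 0) → P = 78
  (0, 13/2) → P = 117/2
  (5, 0) → P = 60
  (0, 5/12) → P = 15/4
The feasible region has finitely many vertices and no improving ray; the minimum is 15/4 at (0, 5/12).

bounded optimum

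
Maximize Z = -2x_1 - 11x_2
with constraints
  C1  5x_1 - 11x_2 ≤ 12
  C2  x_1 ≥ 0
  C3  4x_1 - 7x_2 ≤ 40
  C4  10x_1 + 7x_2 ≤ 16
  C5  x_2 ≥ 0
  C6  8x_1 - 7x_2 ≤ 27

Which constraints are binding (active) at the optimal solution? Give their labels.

C2 and C5

Extreme points and Z = -2x_1 - 11x_2:
  (0, 16/7) → Z = -176/7
  (0, 0) → Z = 0
  (8/5, 0) → Z = -16/5

The maximum is at (0, 0). Substituting into each constraint, equality holds for C2 and C5; the remaining constraints have slack.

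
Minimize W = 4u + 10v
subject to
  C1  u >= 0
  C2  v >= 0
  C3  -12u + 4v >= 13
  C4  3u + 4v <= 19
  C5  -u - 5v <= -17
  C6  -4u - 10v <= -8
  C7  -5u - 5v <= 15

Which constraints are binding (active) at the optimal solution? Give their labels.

Extreme points and W = 4u + 10v:
  (0, 19/4) → W = 95/2
  (0, 17/5) → W = 34
  (2/5, 89/20) → W = 461/10
  (3/64, 217/64) → W = 1091/32

The minimum is at (0, 17/5). Substituting into each constraint, equality holds for C1 and C5; the remaining constraints have slack.

C1 and C5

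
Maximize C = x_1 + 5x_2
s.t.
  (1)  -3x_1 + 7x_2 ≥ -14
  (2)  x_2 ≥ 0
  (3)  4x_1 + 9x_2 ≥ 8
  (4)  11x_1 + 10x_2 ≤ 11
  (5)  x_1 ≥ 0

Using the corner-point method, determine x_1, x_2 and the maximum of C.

Vertices and C = x_1 + 5x_2:
  (19/59, 44/59) → C = 239/59
  (0, 8/9) → C = 40/9
  (0, 11/10) → C = 11/2

The binding constraints are 11x_1 + 10x_2 = 11 and x_1 = 0.
Solving simultaneously gives x_1 = 0, x_2 = 11/10.

x_1 = 0, x_2 = 11/10, maximum C = 11/2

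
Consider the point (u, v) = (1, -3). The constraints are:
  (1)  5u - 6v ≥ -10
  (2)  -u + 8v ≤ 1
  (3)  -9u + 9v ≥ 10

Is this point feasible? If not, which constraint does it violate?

not feasible — violates (3)

Constraint (3): -9u + 9v = -36, which is not ≥ 10. All other constraints are satisfied.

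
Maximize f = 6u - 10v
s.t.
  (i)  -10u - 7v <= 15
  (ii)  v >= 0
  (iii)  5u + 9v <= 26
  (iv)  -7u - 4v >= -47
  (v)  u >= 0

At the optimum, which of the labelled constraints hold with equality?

(ii) and (iii)

Extreme points and f = 6u - 10v:
  (26/5, 0) → f = 156/5
  (0, 0) → f = 0
  (0, 26/9) → f = -260/9

The maximum is at (26/5, 0). Substituting into each constraint, equality holds for (ii) and (iii); the remaining constraints have slack.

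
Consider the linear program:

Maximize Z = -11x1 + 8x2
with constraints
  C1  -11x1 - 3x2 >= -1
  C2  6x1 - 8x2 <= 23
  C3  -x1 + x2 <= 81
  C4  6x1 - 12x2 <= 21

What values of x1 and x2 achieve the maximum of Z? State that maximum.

Feasible corners and Z = -11x1 + 8x2:
  (-121/7, 446/7) → Z = 4899/7
  (1/2, -3/2) → Z = -35/2
  (-331/2, -169/2) → Z = 2289/2

The binding constraints are -x1 + x2 = 81 and 6x1 - 12x2 = 21.
Solving simultaneously gives x1 = -331/2, x2 = -169/2.

x1 = -331/2, x2 = -169/2, maximum Z = 2289/2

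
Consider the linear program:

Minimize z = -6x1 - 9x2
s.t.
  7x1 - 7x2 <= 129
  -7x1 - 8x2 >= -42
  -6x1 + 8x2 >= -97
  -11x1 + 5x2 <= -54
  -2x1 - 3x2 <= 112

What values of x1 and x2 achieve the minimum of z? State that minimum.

Extreme points and z = -6x1 - 9x2:
  (139/13, -427/104) → z = -2829/104
  (214/41, 28/41) → z = -1536/41
  (-53/58, -743/58) → z = 7005/58

The binding constraints are -7x1 - 8x2 = -42 and -11x1 + 5x2 = -54.
Solving simultaneously gives x1 = 214/41, x2 = 28/41.

x1 = 214/41, x2 = 28/41, minimum z = -1536/41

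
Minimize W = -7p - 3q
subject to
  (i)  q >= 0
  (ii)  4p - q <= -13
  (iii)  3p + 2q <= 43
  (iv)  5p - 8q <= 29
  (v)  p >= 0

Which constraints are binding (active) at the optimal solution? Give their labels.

Extreme points and W = -7p - 3q:
  (17/11, 211/11) → W = -752/11
  (0, 13) → W = -39
  (0, 43/2) → W = -129/2

The minimum is at (17/11, 211/11). Substituting into each constraint, equality holds for (ii) and (iii); the remaining constraints have slack.

(ii) and (iii)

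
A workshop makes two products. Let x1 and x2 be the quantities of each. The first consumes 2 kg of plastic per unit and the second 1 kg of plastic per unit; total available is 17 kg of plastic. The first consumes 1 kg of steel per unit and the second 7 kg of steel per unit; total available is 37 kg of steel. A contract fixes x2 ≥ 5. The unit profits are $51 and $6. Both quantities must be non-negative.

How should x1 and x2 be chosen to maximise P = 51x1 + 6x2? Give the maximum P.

Feasible corners and P = 51x1 + 6x2:
  (0, 37/7) → P = 222/7
  (0, 5) → P = 30
  (2, 5) → P = 132

x1 = 2, x2 = 5, maximum P = 132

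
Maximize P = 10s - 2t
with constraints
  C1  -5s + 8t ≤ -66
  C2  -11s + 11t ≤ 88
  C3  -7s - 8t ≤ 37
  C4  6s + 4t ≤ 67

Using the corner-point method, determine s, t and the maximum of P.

Extreme points and P = 10s - 2t:
  (29/12, -647/96) → P = 1807/48
  (200/17, -61/68) → P = 4061/34
  (171/5, -691/20) → P = 4111/10

s = 171/5, t = -691/20, maximum P = 4111/10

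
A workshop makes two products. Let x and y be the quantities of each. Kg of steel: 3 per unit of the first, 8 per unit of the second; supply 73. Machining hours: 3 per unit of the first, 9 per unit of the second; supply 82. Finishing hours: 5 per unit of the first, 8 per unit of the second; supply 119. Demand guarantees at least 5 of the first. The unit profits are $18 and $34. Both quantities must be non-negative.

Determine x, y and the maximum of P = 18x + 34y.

Vertices and P = 18x + 34y:
  (119/5, 0) → P = 2142/5
  (5, 0) → P = 90
  (23, 1/2) → P = 431
  (5, 29/4) → P = 673/2

The optimum lies where 3x + 8y = 73 and 5x + 8y = 119.
Solving simultaneously gives x = 23, y = 1/2.

x = 23, y = 1/2, maximum P = 431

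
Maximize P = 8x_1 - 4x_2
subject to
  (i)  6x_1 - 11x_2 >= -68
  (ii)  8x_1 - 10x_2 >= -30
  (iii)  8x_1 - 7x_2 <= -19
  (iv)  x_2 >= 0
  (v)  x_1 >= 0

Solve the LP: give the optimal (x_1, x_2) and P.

x_1 = 5/6, x_2 = 11/3, maximum P = -8

Vertices and P = 8x_1 - 4x_2:
  (5/6, 11/3) → P = -8
  (0, 3) → P = -12
  (0, 19/7) → P = -76/7

At the optimal vertex, 8x_1 - 10x_2 = -30 and 8x_1 - 7x_2 = -19.
Solving simultaneously gives x_1 = 5/6, x_2 = 11/3.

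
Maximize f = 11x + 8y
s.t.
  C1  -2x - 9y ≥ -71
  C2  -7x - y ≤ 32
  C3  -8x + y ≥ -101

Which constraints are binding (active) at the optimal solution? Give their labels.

Vertices and f = 11x + 8y:
  (-359/61, 561/61) → f = 539/61
  (490/37, 183/37) → f = 6854/37
  (23/5, -321/5) → f = -463

The maximum is at (490/37, 183/37). Substituting into each constraint, equality holds for C1 and C3; the remaining constraints have slack.

C1 and C3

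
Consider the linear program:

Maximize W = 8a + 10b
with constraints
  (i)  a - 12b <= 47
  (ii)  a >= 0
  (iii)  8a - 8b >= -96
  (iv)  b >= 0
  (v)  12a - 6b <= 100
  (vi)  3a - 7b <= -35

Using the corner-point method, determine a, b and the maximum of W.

Feasible corners and W = 8a + 10b:
  (0, 12) → W = 120
  (0, 5) → W = 50
  (86/3, 122/3) → W = 636
  (455/33, 120/11) → W = 7240/33

a = 86/3, b = 122/3, maximum W = 636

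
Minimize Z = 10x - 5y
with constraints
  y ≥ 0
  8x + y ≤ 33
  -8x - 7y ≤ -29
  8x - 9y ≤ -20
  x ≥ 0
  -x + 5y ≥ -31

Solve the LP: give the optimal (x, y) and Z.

x = 0, y = 33, minimum Z = -165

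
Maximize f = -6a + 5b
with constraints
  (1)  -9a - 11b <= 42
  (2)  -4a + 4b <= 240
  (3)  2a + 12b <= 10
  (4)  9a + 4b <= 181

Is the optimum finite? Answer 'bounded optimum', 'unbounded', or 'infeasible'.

bounded optimum

Feasible corners and f = -6a + 5b:
  (-307/43, 87/43) → f = 2277/43
  (2159/63, -223/7) → f = -7663/21
  (533/25, -68/25) → f = -3538/25
The feasible region has finitely many vertices and no improving ray; the maximum is 2277/43 at (-307/43, 87/43).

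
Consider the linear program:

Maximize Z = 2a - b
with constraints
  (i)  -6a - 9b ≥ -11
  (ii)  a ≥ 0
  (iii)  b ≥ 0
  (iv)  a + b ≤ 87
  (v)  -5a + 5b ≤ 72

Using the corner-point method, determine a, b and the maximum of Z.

Vertices and Z = 2a - b:
  (0, 11/9) → Z = -11/9
  (11/6, 0) → Z = 11/3
  (0, 0) → Z = 0

a = 11/6, b = 0, maximum Z = 11/3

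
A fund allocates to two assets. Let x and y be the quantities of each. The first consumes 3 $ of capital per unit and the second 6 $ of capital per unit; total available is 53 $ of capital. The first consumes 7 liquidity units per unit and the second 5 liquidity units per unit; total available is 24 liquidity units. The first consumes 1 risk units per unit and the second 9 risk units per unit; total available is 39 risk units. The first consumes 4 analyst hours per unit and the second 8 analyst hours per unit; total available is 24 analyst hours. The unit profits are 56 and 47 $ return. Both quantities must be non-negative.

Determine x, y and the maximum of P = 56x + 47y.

Extreme points and P = 56x + 47y:
  (0, 0) → P = 0
  (0, 3) → P = 141
  (24/7, 0) → P = 192
  (2, 2) → P = 206

The binding constraints are 7x + 5y = 24 and 4x + 8y = 24.
Solving simultaneously gives x = 2, y = 2.

x = 2, y = 2, maximum P = 206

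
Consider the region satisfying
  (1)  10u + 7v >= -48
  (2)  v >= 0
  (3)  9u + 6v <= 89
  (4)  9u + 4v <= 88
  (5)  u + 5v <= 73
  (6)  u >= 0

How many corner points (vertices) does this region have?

5

Of the 15 pairwise boundary intersections, those satisfying every inequality are:
  (88/9, 0)
  (0, 0)
  (86/9, 1/2)
  (7/39, 568/39)
  (0, 73/5)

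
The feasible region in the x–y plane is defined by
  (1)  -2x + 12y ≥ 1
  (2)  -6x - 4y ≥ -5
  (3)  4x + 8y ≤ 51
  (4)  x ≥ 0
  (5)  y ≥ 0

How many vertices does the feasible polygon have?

3

Pairwise boundary intersections that survive every other constraint:
  (7/10, 1/5)
  (0, 1/12)
  (0, 5/4)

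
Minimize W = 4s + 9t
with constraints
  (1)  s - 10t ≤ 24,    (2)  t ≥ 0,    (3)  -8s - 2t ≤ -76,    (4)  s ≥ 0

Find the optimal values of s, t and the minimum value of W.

s = 19/2, t = 0, minimum W = 38

The feasible region is unbounded (it extends along (0, 1), (10, 1)), but W strictly increases along every unbounded feasible direction, so there is no improving ray and the minimum is attained at a vertex.

The binding constraints are t = 0 and -8s - 2t = -76.
Solving simultaneously gives s = 19/2, t = 0.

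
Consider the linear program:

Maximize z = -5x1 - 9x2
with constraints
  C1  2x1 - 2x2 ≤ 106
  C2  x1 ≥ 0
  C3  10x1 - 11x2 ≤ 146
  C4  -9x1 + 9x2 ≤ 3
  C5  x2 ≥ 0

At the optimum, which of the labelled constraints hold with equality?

Feasible corners and z = -5x1 - 9x2:
  (437, 384) → z = -5641
  (0, 1/3) → z = -3
  (0, 0) → z = 0
  (73/5, 0) → z = -73
The feasible region is unbounded (it extends along (1, 1)), but z strictly decreases along every unbounded feasible direction, so there is no improving ray and the maximum is attained at a vertex.

The maximum is at (0, 0). Substituting into each constraint, equality holds for C2 and C5; the remaining constraints have slack.

C2 and C5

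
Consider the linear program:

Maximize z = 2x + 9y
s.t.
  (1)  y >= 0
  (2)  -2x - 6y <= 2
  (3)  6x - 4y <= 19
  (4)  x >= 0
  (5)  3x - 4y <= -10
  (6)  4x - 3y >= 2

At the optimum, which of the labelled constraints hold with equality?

Extreme points and z = 2x + 9y:
  (29/3, 39/4) → z = 1285/12
  (49/2, 32) → z = 337
  (38/7, 46/7) → z = 70

The maximum is at (49/2, 32). Substituting into each constraint, equality holds for (3) and (6); the remaining constraints have slack.

(3) and (6)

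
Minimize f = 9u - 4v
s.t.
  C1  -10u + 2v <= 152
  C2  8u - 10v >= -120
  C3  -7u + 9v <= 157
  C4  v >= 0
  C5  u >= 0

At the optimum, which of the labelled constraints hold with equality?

Vertices and f = 9u - 4v:
  (245, 208) → f = 1373
  (0, 12) → f = -48
  (0, 0) → f = 0
The feasible region is unbounded (it extends along (1, 0), (9, 7)), but f strictly increases along every unbounded feasible direction, so there is no improving ray and the minimum is attained at a vertex.

The minimum is at (0, 12). Substituting into each constraint, equality holds for C2 and C5; the remaining constraints have slack.

C2 and C5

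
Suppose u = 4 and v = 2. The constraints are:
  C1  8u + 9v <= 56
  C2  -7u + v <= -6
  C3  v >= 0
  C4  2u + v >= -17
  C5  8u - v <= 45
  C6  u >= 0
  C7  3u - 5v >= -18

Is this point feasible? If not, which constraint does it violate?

feasible

C1: 50 ≤ 56 ✓
C2: -26 ≤ -6 ✓
C3: 2 ≥ 0 ✓
C4: 10 ≥ -17 ✓
C5: 30 ≤ 45 ✓
C6: 4 ≥ 0 ✓
C7: 2 ≥ -18 ✓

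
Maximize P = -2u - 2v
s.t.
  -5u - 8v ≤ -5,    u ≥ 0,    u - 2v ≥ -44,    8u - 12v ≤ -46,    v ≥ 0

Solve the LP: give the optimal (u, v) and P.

u = 0, v = 23/6, maximum P = -23/3

Extreme points and P = -2u - 2v:
  (0, 22) → P = -44
  (0, 23/6) → P = -23/3
  (109, 153/2) → P = -371

The optimum lies where u = 0 and 8u - 12v = -46.
Solving simultaneously gives u = 0, v = 23/6.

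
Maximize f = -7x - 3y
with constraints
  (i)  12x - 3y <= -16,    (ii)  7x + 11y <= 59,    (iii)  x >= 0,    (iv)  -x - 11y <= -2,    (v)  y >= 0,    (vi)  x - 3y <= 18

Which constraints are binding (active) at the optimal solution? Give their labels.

Feasible corners and f = -7x - 3y:
  (1/153, 820/153) → f = -2467/153
  (0, 16/3) → f = -16
  (0, 59/11) → f = -177/11

The maximum is at (0, 16/3). Substituting into each constraint, equality holds for (i) and (iii); the remaining constraints have slack.

(i) and (iii)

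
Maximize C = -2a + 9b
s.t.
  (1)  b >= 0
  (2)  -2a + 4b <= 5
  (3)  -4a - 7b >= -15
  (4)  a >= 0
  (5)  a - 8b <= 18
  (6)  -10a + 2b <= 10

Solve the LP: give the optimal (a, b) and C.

a = 5/6, b = 5/3, maximum C = 40/3

Corner points and C = -2a + 9b:
  (15/4, 0) → C = -15/2
  (0, 0) → C = 0
  (5/6, 5/3) → C = 40/3
  (0, 5/4) → C = 45/4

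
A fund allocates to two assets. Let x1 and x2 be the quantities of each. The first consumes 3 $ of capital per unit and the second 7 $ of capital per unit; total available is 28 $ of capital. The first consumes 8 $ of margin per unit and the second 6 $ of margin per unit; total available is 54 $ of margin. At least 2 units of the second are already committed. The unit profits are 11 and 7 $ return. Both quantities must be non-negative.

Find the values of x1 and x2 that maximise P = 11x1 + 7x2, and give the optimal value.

x1 = 14/3, x2 = 2, maximum P = 196/3

Corner points and P = 11x1 + 7x2:
  (0, 4) → P = 28
  (0, 2) → P = 14
  (14/3, 2) → P = 196/3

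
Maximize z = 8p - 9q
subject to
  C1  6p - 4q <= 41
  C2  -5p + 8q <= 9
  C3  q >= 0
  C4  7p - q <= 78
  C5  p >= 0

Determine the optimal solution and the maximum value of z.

Vertices and z = 8p - 9q:
  (41/6, 0) → z = 164/3
  (271/22, 181/22) → z = 49/2
  (211/17, 151/17) → z = 329/17
  (0, 9/8) → z = -81/8
  (0, 0) → z = 0

The optimum lies where 6p - 4q = 41 and q = 0.
Solving simultaneously gives p = 41/6, q = 0.

p = 41/6, q = 0, maximum z = 164/3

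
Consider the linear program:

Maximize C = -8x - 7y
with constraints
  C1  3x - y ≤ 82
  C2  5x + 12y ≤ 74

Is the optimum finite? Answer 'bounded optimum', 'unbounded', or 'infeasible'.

From the feasible point (1058/41, -188/41), moving in the direction (-1, -3) keeps every constraint satisfied while C increases without bound.

unbounded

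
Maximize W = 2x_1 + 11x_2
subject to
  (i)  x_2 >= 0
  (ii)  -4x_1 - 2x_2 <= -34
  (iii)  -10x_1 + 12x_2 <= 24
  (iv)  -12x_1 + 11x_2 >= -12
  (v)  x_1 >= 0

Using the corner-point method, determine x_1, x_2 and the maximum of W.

x_1 = 12, x_2 = 12, maximum W = 156

Feasible corners and W = 2x_1 + 11x_2:
  (90/17, 109/17) → W = 1379/17
  (199/34, 90/17) → W = 1189/17
  (12, 12) → W = 156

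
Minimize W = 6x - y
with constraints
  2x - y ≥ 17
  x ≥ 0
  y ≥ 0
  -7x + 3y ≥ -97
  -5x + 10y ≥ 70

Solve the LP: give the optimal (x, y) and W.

x = 16, y = 15, minimum W = 81

Vertices and W = 6x - y:
  (46, 75) → W = 201
  (16, 15) → W = 81
  (236/11, 195/11) → W = 111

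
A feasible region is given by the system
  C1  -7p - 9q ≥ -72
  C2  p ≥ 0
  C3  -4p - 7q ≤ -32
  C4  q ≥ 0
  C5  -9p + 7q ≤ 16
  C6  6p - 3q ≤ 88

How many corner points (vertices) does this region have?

4

Intersecting each pair of boundary lines and keeping only the points that satisfy every inequality leaves:
  (72/7, 0)
  (36/13, 76/13)
  (8, 0)
  (16/13, 352/91)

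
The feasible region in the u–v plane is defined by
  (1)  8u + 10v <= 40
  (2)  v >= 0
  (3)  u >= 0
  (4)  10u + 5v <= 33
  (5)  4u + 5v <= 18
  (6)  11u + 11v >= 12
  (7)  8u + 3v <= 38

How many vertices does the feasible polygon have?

Pairwise boundary intersections that survive every other constraint:
  (33/10, 0)
  (12/11, 0)
  (0, 18/5)
  (0, 12/11)
  (5/2, 8/5)

5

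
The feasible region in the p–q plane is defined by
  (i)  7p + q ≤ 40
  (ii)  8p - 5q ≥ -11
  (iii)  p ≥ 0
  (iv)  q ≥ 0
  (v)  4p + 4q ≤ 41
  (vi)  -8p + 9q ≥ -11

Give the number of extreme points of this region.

Of the 15 pairwise boundary intersections, those satisfying every inequality are:
  (119/24, 127/24)
  (371/71, 243/71)
  (0, 11/5)
  (161/52, 93/13)
  (0, 0)
  (11/8, 0)

6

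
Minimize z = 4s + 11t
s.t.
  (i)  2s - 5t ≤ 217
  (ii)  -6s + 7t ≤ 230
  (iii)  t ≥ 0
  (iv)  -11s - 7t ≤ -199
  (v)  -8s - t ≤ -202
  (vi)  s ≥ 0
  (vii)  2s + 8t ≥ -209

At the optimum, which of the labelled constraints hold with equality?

Corner points and z = 4s + 11t:
  (217/2, 0) → z = 434
  (592/31, 1526/31) → z = 19154/31
  (101/4, 0) → z = 101
The feasible region is unbounded (it extends along (7, 6), (5, 2)), but z strictly increases along every unbounded feasible direction, so there is no improving ray and the minimum is attained at a vertex.

The minimum is at (101/4, 0). Substituting into each constraint, equality holds for (iii) and (v); the remaining constraints have slack.

(iii) and (v)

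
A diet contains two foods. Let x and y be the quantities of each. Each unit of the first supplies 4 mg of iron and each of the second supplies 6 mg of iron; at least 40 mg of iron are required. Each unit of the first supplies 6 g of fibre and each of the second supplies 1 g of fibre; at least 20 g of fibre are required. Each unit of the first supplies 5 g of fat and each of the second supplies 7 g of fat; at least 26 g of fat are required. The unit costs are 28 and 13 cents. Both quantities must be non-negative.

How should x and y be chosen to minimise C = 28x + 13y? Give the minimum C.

Feasible corners and C = 28x + 13y:
  (0, 20) → C = 260
  (10, 0) → C = 280
  (5/2, 5) → C = 135
The feasible region is unbounded (it extends along (0, 1), (1, 0)), but C strictly increases along every unbounded feasible direction, so there is no improving ray and the minimum is attained at a vertex.

At the optimal vertex, 4x + 6y = 40 and 6x + y = 20.
Solving simultaneously gives x = 5/2, y = 5.

x = 5/2, y = 5, minimum C = 135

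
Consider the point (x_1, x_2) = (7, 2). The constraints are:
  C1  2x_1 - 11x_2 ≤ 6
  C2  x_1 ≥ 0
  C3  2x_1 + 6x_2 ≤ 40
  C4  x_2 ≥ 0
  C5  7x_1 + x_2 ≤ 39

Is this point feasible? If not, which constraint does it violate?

Constraint C5: 7x_1 + x_2 = 51, which is not ≤ 39. All other constraints are satisfied.

not feasible — violates C5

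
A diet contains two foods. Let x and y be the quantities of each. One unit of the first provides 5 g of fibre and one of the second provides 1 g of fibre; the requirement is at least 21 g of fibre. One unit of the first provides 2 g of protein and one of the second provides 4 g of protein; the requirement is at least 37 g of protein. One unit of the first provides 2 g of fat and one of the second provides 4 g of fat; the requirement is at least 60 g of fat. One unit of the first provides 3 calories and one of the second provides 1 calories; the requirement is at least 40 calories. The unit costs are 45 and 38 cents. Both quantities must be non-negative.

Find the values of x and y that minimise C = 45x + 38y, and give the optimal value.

Extreme points and C = 45x + 38y:
  (0, 40) → C = 1520
  (30, 0) → C = 1350
  (10, 10) → C = 830
The feasible region is unbounded (it extends along (0, 1), (1, 0)), but C strictly increases along every unbounded feasible direction, so there is no improving ray and the minimum is attained at a vertex.

The binding constraints are 2x + 4y = 60 and 3x + y = 40.
Solving simultaneously gives x = 10, y = 10.

x = 10, y = 10, minimum C = 830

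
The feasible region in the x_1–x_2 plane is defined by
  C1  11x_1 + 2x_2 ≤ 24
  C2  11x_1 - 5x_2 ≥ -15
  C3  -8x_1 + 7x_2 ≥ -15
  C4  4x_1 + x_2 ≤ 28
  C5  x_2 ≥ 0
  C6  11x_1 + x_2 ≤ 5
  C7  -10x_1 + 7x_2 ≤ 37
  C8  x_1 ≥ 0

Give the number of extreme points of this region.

4

Pairwise boundary intersections that survive every other constraint:
  (5/33, 10/3)
  (0, 3)
  (5/11, 0)
  (0, 0)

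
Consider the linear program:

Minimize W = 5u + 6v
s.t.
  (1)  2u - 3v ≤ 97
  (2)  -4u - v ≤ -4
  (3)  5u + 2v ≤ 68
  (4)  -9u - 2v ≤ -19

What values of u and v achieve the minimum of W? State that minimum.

u = 251/31, v = -835/31, minimum W = -3755/31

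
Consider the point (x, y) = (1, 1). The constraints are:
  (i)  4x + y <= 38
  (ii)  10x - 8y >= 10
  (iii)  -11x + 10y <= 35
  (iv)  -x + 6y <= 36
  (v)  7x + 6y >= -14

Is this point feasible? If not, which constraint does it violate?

Constraint (ii): 10x - 8y = 2, which is not ≥ 10. All other constraints are satisfied.

not feasible — violates (ii)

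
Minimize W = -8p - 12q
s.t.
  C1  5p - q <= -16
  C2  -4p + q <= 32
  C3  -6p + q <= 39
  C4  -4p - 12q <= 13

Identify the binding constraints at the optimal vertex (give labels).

Vertices and W = -8p - 12q:
  (16, 96) → W = -1280
  (-205/64, -1/64) → W = 413/16
  (-7/2, 18) → W = -188
  (-481/76, 39/38) → W = 728/19

The minimum is at (16, 96). Substituting into each constraint, equality holds for C1 and C2; the remaining constraints have slack.

C1 and C2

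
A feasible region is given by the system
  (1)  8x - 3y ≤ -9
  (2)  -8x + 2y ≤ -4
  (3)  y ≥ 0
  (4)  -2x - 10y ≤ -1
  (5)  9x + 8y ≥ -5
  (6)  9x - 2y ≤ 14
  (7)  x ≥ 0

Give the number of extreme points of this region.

3

Pairwise boundary intersections that survive every other constraint:
  (15/4, 13)
  (60/11, 193/11)
  (10, 38)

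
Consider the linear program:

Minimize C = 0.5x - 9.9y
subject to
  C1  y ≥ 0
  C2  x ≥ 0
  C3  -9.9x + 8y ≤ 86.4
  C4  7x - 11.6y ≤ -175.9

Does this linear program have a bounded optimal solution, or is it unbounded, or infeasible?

From the feasible point (10124/1471, 113661/5884), moving in the direction (11.6, 7) keeps every constraint satisfied while C decreases without bound.

unbounded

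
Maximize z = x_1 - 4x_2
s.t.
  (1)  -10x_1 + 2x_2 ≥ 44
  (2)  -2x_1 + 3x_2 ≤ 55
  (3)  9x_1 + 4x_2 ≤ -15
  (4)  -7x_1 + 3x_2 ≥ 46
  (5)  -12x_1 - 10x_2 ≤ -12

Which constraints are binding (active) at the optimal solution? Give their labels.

Extreme points and z = x_1 - 4x_2:
  (-53/7, 93/7) → z = -425/7
  (-257/28, 171/14) → z = -1625/28
  (-33/7, 48/7) → z = -225/7

The maximum is at (-33/7, 48/7). Substituting into each constraint, equality holds for (3) and (5); the remaining constraints have slack.

(3) and (5)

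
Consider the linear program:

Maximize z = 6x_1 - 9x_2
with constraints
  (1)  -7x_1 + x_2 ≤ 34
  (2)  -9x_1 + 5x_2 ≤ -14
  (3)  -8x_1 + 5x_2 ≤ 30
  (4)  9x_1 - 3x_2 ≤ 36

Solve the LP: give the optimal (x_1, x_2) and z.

Vertices and z = 6x_1 - 9x_2:
  (-92/13, -202/13) → z = 1266/13
  (-23/2, -93/2) → z = 699/2
  (23/3, 11) → z = -53

x_1 = -23/2, x_2 = -93/2, maximum z = 699/2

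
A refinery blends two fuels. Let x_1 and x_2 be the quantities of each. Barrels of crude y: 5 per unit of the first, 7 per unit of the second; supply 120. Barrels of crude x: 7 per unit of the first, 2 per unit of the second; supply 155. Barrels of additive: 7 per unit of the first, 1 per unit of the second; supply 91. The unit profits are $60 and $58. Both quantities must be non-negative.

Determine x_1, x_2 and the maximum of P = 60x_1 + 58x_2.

Corner points and P = 60x_1 + 58x_2:
  (0, 0) → P = 0
  (0, 120/7) → P = 6960/7
  (13, 0) → P = 780
  (47/4, 35/4) → P = 2425/2

x_1 = 47/4, x_2 = 35/4, maximum P = 2425/2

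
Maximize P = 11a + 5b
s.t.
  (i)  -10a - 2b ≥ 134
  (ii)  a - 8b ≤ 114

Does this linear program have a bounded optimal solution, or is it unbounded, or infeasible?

From the feasible point (-422/41, -637/41), moving in the direction (-2, 10) keeps every constraint satisfied while P increases without bound.

unbounded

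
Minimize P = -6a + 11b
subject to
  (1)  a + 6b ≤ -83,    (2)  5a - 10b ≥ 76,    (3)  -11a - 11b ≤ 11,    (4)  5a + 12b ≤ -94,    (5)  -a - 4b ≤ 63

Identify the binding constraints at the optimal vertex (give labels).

(4) and (5)

Feasible corners and P = -6a + 11b:
  (77/5, -82/5) → P = -1364/5
  (24, -107/6) → P = -2041/6
  (59/3, -62/3) → P = -1036/3
  (95/2, -221/8) → P = -4711/8

The minimum is at (95/2, -221/8). Substituting into each constraint, equality holds for (4) and (5); the remaining constraints have slack.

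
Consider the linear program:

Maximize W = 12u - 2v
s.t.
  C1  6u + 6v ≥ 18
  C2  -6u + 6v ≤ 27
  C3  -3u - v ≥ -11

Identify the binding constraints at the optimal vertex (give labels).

Feasible corners and W = 12u - 2v:
  (-3/4, 15/4) → W = -33/2
  (4, -1) → W = 50
  (13/8, 49/8) → W = 29/4

The maximum is at (4, -1). Substituting into each constraint, equality holds for C1 and C3; the remaining constraints have slack.

C1 and C3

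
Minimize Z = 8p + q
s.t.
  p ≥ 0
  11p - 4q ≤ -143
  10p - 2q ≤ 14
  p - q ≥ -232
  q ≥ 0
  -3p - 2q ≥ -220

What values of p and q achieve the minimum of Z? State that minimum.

p = 0, q = 143/4, minimum Z = 143/4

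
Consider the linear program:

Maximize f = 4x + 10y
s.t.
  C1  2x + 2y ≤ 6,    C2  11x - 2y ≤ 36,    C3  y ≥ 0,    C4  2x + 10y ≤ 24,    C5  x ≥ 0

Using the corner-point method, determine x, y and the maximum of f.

x = 3/4, y = 9/4, maximum f = 51/2

Vertices and f = 4x + 10y:
  (3, 0) → f = 12
  (3/4, 9/4) → f = 51/2
  (0, 0) → f = 0
  (0, 12/5) → f = 24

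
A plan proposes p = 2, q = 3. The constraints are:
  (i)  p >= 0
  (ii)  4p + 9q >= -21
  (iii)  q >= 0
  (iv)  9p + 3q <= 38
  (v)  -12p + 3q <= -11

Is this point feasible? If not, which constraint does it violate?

feasible

(i): 2 ≥ 0 ✓
(ii): 35 ≥ -21 ✓
(iii): 3 ≥ 0 ✓
(iv): 27 ≤ 38 ✓
(v): -15 ≤ -11 ✓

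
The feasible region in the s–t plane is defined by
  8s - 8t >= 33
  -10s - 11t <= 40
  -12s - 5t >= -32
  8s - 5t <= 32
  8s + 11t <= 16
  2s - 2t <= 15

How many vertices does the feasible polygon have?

Pairwise boundary intersections that survive every other constraint:
  (43/168, -325/84)
  (421/136, -35/34)
  (76/69, -320/69)
  (16/5, -32/25)

4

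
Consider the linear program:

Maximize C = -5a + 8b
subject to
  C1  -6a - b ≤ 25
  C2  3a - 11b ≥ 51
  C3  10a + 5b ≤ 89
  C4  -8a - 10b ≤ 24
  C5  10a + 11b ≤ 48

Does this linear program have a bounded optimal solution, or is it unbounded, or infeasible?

bounded optimum

Vertices and C = -5a + 8b:
  (123/59, -240/59) → C = -2535/59
  (99/13, -366/143) → C = -8373/143
  (101/6, -238/15) → C = -2111/10
  (739/60, -41/6) → C = -465/4
The feasible region has finitely many vertices and no improving ray; the maximum is -2535/59 at (123/59, -240/59).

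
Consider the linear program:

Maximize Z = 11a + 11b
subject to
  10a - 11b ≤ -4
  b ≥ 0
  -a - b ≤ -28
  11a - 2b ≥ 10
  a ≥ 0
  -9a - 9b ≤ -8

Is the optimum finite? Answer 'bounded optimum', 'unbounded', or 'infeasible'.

unbounded

From the feasible point (304/21, 284/21), moving in the direction (11, 10) keeps every constraint satisfied while Z increases without bound.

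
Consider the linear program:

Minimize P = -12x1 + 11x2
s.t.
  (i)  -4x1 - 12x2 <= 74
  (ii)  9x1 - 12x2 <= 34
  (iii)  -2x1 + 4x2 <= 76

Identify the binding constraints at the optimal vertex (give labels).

Corner points and P = -12x1 + 11x2:
  (-40/13, -401/78) → P = -1531/78
  (-151/5, 39/10) → P = 4053/10
  (262/3, 188/3) → P = -1076/3

The minimum is at (262/3, 188/3). Substituting into each constraint, equality holds for (ii) and (iii); the remaining constraints have slack.

(ii) and (iii)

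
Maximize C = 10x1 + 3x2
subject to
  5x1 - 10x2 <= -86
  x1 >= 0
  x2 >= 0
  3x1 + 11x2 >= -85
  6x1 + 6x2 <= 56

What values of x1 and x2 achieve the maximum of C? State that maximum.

x1 = 22/45, x2 = 398/45, maximum C = 1414/45

Extreme points and C = 10x1 + 3x2:
  (0, 43/5) → C = 129/5
  (22/45, 398/45) → C = 1414/45
  (0, 28/3) → C = 28

At the optimal vertex, 5x1 - 10x2 = -86 and 6x1 + 6x2 = 56.
Solving simultaneously gives x1 = 22/45, x2 = 398/45.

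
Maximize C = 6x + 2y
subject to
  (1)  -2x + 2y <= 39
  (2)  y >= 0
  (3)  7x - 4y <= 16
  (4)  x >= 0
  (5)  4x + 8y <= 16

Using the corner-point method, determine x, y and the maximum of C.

x = 8/3, y = 2/3, maximum C = 52/3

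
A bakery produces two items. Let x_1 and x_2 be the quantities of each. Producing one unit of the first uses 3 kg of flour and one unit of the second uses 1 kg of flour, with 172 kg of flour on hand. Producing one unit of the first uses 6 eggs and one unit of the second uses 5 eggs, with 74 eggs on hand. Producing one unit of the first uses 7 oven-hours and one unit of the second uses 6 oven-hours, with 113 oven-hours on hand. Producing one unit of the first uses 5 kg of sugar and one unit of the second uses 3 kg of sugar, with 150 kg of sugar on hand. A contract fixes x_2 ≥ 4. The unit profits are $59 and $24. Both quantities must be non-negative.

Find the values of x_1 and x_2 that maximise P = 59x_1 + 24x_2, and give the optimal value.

Corner points and P = 59x_1 + 24x_2:
  (0, 74/5) → P = 1776/5
  (0, 4) → P = 96
  (9, 4) → P = 627

x_1 = 9, x_2 = 4, maximum P = 627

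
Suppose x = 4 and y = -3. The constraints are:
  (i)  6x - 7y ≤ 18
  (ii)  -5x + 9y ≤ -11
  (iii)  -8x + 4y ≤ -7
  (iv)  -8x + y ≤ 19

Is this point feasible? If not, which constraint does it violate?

Constraint (i): 6x - 7y = 45, which is not ≤ 18. All other constraints are satisfied.

not feasible — violates (i)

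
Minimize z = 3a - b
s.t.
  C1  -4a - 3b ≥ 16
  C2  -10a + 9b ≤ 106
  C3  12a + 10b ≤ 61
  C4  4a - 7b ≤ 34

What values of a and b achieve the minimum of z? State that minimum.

a = -524/17, b = -382/17, minimum z = -70

Feasible corners and z = 3a - b:
  (-7, 4) → z = -25
  (-1/4, -5) → z = 17/4
  (-524/17, -382/17) → z = -70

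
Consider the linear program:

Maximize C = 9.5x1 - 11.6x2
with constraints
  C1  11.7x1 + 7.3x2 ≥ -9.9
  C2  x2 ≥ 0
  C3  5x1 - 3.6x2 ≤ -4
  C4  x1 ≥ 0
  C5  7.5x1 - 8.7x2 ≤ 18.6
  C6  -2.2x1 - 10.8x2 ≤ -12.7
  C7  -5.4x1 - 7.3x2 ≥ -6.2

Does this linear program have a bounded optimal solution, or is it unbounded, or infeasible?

The boundaries 11.7x1 + 7.3x2 = -9.9 and -2.2x1 - 10.8x2 = -12.7 meet at (-19963/11030, 17037/11030), but that point violates x1 ≥ 0. Every candidate vertex is excluded by some other constraint, so the feasible region is empty.

infeasible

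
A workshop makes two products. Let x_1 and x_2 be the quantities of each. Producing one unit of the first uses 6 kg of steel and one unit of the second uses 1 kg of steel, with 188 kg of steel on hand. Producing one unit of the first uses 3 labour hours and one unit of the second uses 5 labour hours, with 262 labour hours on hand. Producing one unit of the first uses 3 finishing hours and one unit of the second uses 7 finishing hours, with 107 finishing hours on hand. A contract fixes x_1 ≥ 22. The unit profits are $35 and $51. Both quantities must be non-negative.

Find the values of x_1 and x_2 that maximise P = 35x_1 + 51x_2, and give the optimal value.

x_1 = 31, x_2 = 2, maximum P = 1187

Vertices and P = 35x_1 + 51x_2:
  (94/3, 0) → P = 3290/3
  (22, 0) → P = 770
  (31, 2) → P = 1187
  (22, 41/7) → P = 7481/7

The binding constraints are 6x_1 + x_2 = 188 and 3x_1 + 7x_2 = 107.
Solving simultaneously gives x_1 = 31, x_2 = 2.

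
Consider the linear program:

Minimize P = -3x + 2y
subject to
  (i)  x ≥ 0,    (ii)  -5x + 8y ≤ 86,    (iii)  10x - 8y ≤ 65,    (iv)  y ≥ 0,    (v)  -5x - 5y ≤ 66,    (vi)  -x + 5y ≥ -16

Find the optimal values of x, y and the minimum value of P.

x = 151/5, y = 237/8, minimum P = -627/20

Vertices and P = -3x + 2y:
  (0, 43/4) → P = 43/2
  (0, 0) → P = 0
  (151/5, 237/8) → P = -627/20
  (13/2, 0) → P = -39/2

The optimum lies where -5x + 8y = 86 and 10x - 8y = 65.
Solving simultaneously gives x = 151/5, y = 237/8.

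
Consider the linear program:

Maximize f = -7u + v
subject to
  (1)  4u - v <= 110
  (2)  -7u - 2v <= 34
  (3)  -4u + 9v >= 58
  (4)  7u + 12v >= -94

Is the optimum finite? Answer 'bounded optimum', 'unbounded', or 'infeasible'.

unbounded

From the feasible point (131/4, 21), moving in the direction (-2, 7) keeps every constraint satisfied while f increases without bound.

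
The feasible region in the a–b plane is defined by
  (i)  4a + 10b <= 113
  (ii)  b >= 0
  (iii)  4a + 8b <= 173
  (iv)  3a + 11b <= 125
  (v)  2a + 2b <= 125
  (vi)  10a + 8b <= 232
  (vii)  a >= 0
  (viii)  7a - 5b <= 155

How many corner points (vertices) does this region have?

5

Pairwise boundary intersections that survive every other constraint:
  (354/17, 101/34)
  (0, 113/10)
  (0, 0)
  (155/7, 0)
  (1200/53, 37/53)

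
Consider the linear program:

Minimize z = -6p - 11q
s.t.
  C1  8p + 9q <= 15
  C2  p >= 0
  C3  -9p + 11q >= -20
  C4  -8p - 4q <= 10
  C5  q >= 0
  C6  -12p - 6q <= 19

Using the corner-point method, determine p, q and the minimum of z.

p = 0, q = 5/3, minimum z = -55/3

At the optimal vertex, 8p + 9q = 15 and p = 0.
Solving simultaneously gives p = 0, q = 5/3.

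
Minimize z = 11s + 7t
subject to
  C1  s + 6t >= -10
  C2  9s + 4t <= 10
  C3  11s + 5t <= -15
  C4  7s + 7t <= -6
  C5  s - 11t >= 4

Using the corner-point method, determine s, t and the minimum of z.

Corner points and z = 11s + 7t:
  (-40/61, -95/61) → z = -1105/61
  (-86/17, -14/17) → z = -1044/17
  (-145/126, -59/126) → z = -1004/63

s = -86/17, t = -14/17, minimum z = -1044/17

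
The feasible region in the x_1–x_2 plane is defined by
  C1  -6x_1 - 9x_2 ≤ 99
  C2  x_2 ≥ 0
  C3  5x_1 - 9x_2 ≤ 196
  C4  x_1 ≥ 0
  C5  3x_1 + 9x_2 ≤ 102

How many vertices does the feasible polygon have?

Of the 10 pairwise boundary intersections, those satisfying every inequality are:
  (0, 0)
  (34, 0)
  (0, 34/3)

3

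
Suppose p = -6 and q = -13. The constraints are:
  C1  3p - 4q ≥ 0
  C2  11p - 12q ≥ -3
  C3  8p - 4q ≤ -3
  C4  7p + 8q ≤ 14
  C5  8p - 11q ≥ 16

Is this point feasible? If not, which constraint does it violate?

Constraint C3: 8p - 4q = 4, which is not ≤ -3. All other constraints are satisfied.

not feasible — violates C3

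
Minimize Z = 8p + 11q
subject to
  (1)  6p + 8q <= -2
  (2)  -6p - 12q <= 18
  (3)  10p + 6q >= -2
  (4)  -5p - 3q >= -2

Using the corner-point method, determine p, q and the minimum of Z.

Vertices and Z = 8p + 11q:
  (-1/11, -2/11) → Z = -30/11
  (1, -1) → Z = -3
  (1, -2) → Z = -14
  (13/7, -17/7) → Z = -83/7

p = 1, q = -2, minimum Z = -14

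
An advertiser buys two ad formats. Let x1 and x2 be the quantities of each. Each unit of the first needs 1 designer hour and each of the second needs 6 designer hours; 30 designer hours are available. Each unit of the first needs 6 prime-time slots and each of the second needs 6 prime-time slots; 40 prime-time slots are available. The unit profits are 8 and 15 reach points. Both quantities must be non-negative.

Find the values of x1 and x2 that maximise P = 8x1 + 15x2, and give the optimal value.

Feasible corners and P = 8x1 + 15x2:
  (0, 0) → P = 0
  (0, 5) → P = 75
  (20/3, 0) → P = 160/3
  (2, 14/3) → P = 86

At the optimal vertex, x1 + 6x2 = 30 and 6x1 + 6x2 = 40.
Solving simultaneously gives x1 = 2, x2 = 14/3.

x1 = 2, x2 = 14/3, maximum P = 86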